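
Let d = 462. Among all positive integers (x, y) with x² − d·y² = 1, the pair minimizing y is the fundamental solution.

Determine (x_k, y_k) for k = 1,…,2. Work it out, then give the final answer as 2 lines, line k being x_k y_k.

43 2
3697 172

√462 → a₀=21, period (2,42); ℓ=2 even so k=1
k=0  a_k=21  p_k/q_k = 21/1
k=1  a_k=2  p_k/q_k = 43/2
(x₁, y₁) = (43, 2);  43² − 462·2² = 1 ✓
k=2:  x_2 = 43·43+462·2·2 = 3697,  y_2 = 43·2+2·43 = 172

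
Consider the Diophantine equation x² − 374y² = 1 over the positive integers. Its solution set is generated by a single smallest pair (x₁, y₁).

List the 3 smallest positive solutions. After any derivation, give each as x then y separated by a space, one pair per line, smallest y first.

3365 174
22646449 1171020
152410598405 7880964426

[19; 2,1,18,1,2,38] for √374; ℓ=6 ⇒ convergent index 5
a_0=19:  p_0=19·1+0=19,  q_0=19·0+1=1
a_1=2:  p_1=2·19+1=39,  q_1=2·1+0=2
a_2=1:  p_2=1·39+19=58,  q_2=1·2+1=3
…
a_4=1:  p_4=1·1083+58=1141,  q_4=1·56+3=59
a_5=2:  p_5=2·1141+1083=3365,  q_5=2·59+56=174
fundamental: x₁=3365, y₁=174  (since 11323225 − 374·30276 = 1)
(3365+174√374)^2 = 22646449 + 1171020√374
(3365+174√374)^3 = 152410598405 + 7880964426√374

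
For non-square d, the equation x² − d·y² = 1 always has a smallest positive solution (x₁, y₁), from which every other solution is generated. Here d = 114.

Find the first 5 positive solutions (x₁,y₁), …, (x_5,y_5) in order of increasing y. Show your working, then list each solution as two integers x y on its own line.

1025 96
2101249 196800
4307559425 403439904
8830494720001 827051606400
18102509868442625 1695455389680096

√114 → a₀=10, period (1,2,10,2,1,20); ℓ=6 even so k=5
k=0  a_k=10  p_k/q_k = 10/1
…
k=3  a_k=10  p_k/q_k = 331/31
k=4  a_k=2  p_k/q_k = 694/65
k=5  a_k=1  p_k/q_k = 1025/96
fundamental: x₁=1025, y₁=96  (since 1050625 − 114·9216 = 1)
n=2: (1025,96)∘(1025,96) = (1025·1025+114·96·96, 1025·96+96·1025) = (2101249,196800)
n=3: (2101249,196800)∘(1025,96) = (1025·2101249+114·96·196800, 1025·196800+96·2101249) = (4307559425,403439904)
n=4: (4307559425,403439904)∘(1025,96) = (1025·4307559425+114·96·403439904, 1025·403439904+96·4307559425) = (8830494720001,827051606400)
n=5: (8830494720001,827051606400)∘(1025,96) = (1025·8830494720001+114·96·827051606400, 1025·827051606400+96·8830494720001) = (18102509868442625,1695455389680096)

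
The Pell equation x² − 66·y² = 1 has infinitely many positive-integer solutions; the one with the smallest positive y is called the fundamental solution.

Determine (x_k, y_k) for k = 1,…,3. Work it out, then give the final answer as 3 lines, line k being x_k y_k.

65 8
8449 1040
1098305 135192

√66 → a₀=8, period (8,16); ℓ=2 even so k=1
i=0: a=8 ⇒ p=8, q=1
i=1: a=8 ⇒ p=65, q=8
fundamental: x₁=65, y₁=8  (since 4225 − 66·64 = 1)
(x_2, y_2) = (65·65 + 66·8·8, 65·8 + 8·65) = (8449, 1040)
(x_3, y_3) = (65·8449 + 66·8·1040, 65·1040 + 8·8449) = (1098305, 135192)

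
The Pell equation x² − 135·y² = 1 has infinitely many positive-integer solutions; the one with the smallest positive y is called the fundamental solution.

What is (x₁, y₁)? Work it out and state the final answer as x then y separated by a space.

244 21

√135 = [11; 1,1,1,1,1,1,1,22, …], period ℓ=8 (even) → k=7
i=0: a=11 ⇒ p=11, q=1
i=1: a=1 ⇒ p=12, q=1
i=2: a=1 ⇒ p=23, q=2
i=3: a=1 ⇒ p=35, q=3
i=4: a=1 ⇒ p=58, q=5
i=5: a=1 ⇒ p=93, q=8
i=6: a=1 ⇒ p=151, q=13
i=7: a=1 ⇒ p=244, q=21
(x₁, y₁) = (244, 21);  244² − 135·21² = 1 ✓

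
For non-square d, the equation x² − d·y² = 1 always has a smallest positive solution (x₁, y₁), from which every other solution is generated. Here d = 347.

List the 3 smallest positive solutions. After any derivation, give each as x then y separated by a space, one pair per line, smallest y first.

641602 34443
823306252807 44197395372
1056469876826312026 56714274530897445

√347 = [18; 1,1,1,2,4,…,1,1,36, …], period ℓ=14 (even) → k=13
k=0  a_k=18  p_k/q_k = 18/1
k=1  a_k=1  p_k/q_k = 19/1
k=2  a_k=1  p_k/q_k = 37/2
…
k=5  a_k=4  p_k/q_k = 652/35
k=6  a_k=1  p_k/q_k = 801/43
k=7  a_k=17  p_k/q_k = 14269/766
k=8  a_k=1  p_k/q_k = 15070/809
k=9  a_k=4  p_k/q_k = 74549/4002
k=10  a_k=2  p_k/q_k = 164168/8813
…
k=12  a_k=1  p_k/q_k = 402885/21628
k=13  a_k=1  p_k/q_k = 641602/34443
(x₁, y₁) = (641602, 34443);  641602² − 347·34443² = 1 ✓
(641602+34443√347)^2 = 823306252807 + 44197395372√347
(641602+34443√347)^3 = 1056469876826312026 + 56714274530897445√347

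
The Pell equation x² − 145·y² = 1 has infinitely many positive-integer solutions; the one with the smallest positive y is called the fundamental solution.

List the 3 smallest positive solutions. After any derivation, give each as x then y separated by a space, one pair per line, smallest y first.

289 24
167041 13872
96549409 8017992

√145 → a₀=12, period (24); ℓ=1 odd so k=1
a_0=12:  p_0=12·1+0=12,  q_0=12·0+1=1
a_1=24:  p_1=24·12+1=289,  q_1=24·1+0=24
fundamental: x₁=289, y₁=24  (since 83521 − 145·576 = 1)
n=2: (289,24)∘(289,24) = (289·289+145·24·24, 289·24+24·289) = (167041,13872)
n=3: (167041,13872)∘(289,24) = (289·167041+145·24·13872, 289·13872+24·167041) = (96549409,8017992)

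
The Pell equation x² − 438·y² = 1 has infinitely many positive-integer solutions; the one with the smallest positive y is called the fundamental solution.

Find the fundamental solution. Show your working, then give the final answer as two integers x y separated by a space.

293 14

[20; 1,12,1,40] for √438; ℓ=4 ⇒ convergent index 3
a_0=20:  p_0=20·1+0=20,  q_0=20·0+1=1
a_1=1:  p_1=1·20+1=21,  q_1=1·1+0=1
a_2=12:  p_2=12·21+20=272,  q_2=12·1+1=13
a_3=1:  p_3=1·272+21=293,  q_3=1·13+1=14
fundamental: x₁=293, y₁=14  (since 85849 − 438·196 = 1)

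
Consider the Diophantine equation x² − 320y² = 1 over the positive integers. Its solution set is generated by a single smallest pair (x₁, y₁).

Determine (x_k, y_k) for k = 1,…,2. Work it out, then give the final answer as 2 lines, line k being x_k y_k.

√320 → a₀=17, period (1,7,1,34); ℓ=4 even so k=3
step 0: (17, 1)  from 17·(1,0) + (0,1)
step 1: (18, 1)  from 1·(17,1) + (1,0)
step 2: (143, 8)  from 7·(18,1) + (17,1)
step 3: (161, 9)  from 1·(143,8) + (18,1)
(x₁, y₁) = (161, 9);  161² − 320·9² = 1 ✓
(x_2, y_2) = (161·161 + 320·9·9, 161·9 + 9·161) = (51841, 2898)

161 9
51841 2898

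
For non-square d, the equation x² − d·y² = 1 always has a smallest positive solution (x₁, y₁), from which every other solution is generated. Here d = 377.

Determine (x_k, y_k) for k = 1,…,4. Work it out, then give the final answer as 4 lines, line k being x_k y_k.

233 12
108577 5592
50596649 2605860
23577929857 1214325168

d=377: √d = [19; 2,2,2,38] (ℓ=4, even), read p_3/q_3
k=0  a_k=19  p_k/q_k = 19/1
k=1  a_k=2  p_k/q_k = 39/2
k=2  a_k=2  p_k/q_k = 97/5
k=3  a_k=2  p_k/q_k = 233/12
→ (233, 12).  Check: 233²=54289, 377·12²=54288, difference 1.
k=2:  x_2 = 233·233+377·12·12 = 108577,  y_2 = 233·12+12·233 = 5592
k=3:  x_3 = 233·108577+377·12·5592 = 50596649,  y_3 = 233·5592+12·108577 = 2605860
k=4:  x_4 = 233·50596649+377·12·2605860 = 23577929857,  y_4 = 233·2605860+12·50596649 = 1214325168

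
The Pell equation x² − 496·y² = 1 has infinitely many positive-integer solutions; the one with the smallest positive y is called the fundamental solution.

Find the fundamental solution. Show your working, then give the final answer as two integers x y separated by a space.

√496 → a₀=22, period (3,1,2,4,1,…,1,3,44); ℓ=16 even so k=15
i=0: a=22 ⇒ p=22, q=1
…
i=9: a=2 ⇒ p=35166, q=1579
i=10: a=1 ⇒ p=49709, q=2232
…
i=14: a=1 ⇒ p=1252502, q=56239
i=15: a=3 ⇒ p=4620799, q=207480
(x₁, y₁) = (4620799, 207480);  4620799² − 496·207480² = 1 ✓

4620799 207480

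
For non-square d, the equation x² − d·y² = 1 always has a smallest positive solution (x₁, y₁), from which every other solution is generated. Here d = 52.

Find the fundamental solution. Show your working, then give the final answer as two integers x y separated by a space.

√52 = [7; 4,1,2,1,4,14, …], period ℓ=6 (even) → k=5
k=0  a_k=7  p_k/q_k = 7/1
k=1  a_k=4  p_k/q_k = 29/4
…
k=3  a_k=2  p_k/q_k = 101/14
k=4  a_k=1  p_k/q_k = 137/19
k=5  a_k=4  p_k/q_k = 649/90
→ (649, 90).  Check: 649²=421201, 52·90²=421200, difference 1.

649 90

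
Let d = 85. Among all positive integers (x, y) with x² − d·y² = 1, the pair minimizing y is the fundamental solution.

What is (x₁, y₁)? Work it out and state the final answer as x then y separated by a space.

√85 = [9; 4,1,1,4,18, …], period ℓ=5 (odd) → k=9
a_0=9:  p_0=9·1+0=9,  q_0=9·0+1=1
a_1=4:  p_1=4·9+1=37,  q_1=4·1+0=4
a_2=1:  p_2=1·37+9=46,  q_2=1·4+1=5
a_3=1:  p_3=1·46+37=83,  q_3=1·5+4=9
a_4=4:  p_4=4·83+46=378,  q_4=4·9+5=41
a_5=18:  p_5=18·378+83=6887,  q_5=18·41+9=747
a_6=4:  p_6=4·6887+378=27926,  q_6=4·747+41=3029
a_7=1:  p_7=1·27926+6887=34813,  q_7=1·3029+747=3776
a_8=1:  p_8=1·34813+27926=62739,  q_8=1·3776+3029=6805
a_9=4:  p_9=4·62739+34813=285769,  q_9=4·6805+3776=30996
fundamental: x₁=285769, y₁=30996  (since 81663921361 − 85·960752016 = 1)

285769 30996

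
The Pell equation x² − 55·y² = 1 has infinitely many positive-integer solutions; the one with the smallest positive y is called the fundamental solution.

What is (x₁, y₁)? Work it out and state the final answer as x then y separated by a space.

[7; 2,2,2,14] for √55; ℓ=4 ⇒ convergent index 3
k=0  a_k=7  p_k/q_k = 7/1
k=1  a_k=2  p_k/q_k = 15/2
k=2  a_k=2  p_k/q_k = 37/5
k=3  a_k=2  p_k/q_k = 89/12
(x₁, y₁) = (89, 12);  89² − 55·12² = 1 ✓

89 12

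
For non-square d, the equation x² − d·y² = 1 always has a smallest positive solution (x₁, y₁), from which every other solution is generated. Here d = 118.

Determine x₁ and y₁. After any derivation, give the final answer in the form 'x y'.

d=118: √d = [10; 1,6,3,2,10,2,3,6,1,20] (ℓ=10, even), read p_9/q_9
a_0=10:  p_0=10·1+0=10,  q_0=10·0+1=1
a_1=1:  p_1=1·10+1=11,  q_1=1·1+0=1
a_2=6:  p_2=6·11+10=76,  q_2=6·1+1=7
…
a_5=10:  p_5=10·554+239=5779,  q_5=10·51+22=532
…
a_8=6:  p_8=6·42115+12112=264802,  q_8=6·3877+1115=24377
a_9=1:  p_9=1·264802+42115=306917,  q_9=1·24377+3877=28254
(x₁, y₁) = (306917, 28254);  306917² − 118·28254² = 1 ✓

306917 28254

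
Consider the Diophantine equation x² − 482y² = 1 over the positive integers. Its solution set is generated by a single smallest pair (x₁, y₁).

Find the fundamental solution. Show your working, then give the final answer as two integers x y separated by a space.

483 22

√482 = [21; 1,20,1,42, …], period ℓ=4 (even) → k=3
step 0: (21, 1)  from 21·(1,0) + (0,1)
step 1: (22, 1)  from 1·(21,1) + (1,0)
step 2: (461, 21)  from 20·(22,1) + (21,1)
step 3: (483, 22)  from 1·(461,21) + (22,1)
→ (483, 22).  Check: 483²=233289, 482·22²=233288, difference 1.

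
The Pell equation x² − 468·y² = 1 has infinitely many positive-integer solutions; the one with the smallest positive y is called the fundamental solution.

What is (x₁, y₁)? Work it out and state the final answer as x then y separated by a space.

649 30

d=468: √d = [21; 1,1,1,2,1,1,1,42] (ℓ=8, even), read p_7/q_7
k=0  a_k=21  p_k/q_k = 21/1
k=1  a_k=1  p_k/q_k = 22/1
k=2  a_k=1  p_k/q_k = 43/2
…
k=4  a_k=2  p_k/q_k = 173/8
k=5  a_k=1  p_k/q_k = 238/11
k=6  a_k=1  p_k/q_k = 411/19
k=7  a_k=1  p_k/q_k = 649/30
→ (649, 30).  Check: 649²=421201, 468·30²=421200, difference 1.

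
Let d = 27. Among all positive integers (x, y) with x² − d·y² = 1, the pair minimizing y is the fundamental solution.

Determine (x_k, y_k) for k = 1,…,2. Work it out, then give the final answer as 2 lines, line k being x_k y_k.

26 5
1351 260

√27 = [5; 5,10, …], period ℓ=2 (even) → k=1
a_0=5:  p_0=5·1+0=5,  q_0=5·0+1=1
a_1=5:  p_1=5·5+1=26,  q_1=5·1+0=5
→ (26, 5).  Check: 26²=676, 27·5²=675, difference 1.
n=2: (26,5)∘(26,5) = (26·26+27·5·5, 26·5+5·26) = (1351,260)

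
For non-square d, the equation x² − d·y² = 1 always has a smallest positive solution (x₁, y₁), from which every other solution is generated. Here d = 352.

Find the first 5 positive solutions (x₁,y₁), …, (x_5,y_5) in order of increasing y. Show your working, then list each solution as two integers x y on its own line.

d=352: √d = [18; 1,3,5,9,5,3,1,36] (ℓ=8, even), read p_7/q_7
i=0: a=18 ⇒ p=18, q=1
…
i=6: a=3 ⇒ p=59118, q=3151
i=7: a=1 ⇒ p=77617, q=4137
(x₁, y₁) = (77617, 4137);  77617² − 352·4137² = 1 ✓
n=2: (77617,4137)∘(77617,4137) = (77617·77617+352·4137·4137, 77617·4137+4137·77617) = (12048797377,642203058)
n=3: (12048797377,642203058)∘(77617,4137) = (77617·12048797377+352·4137·642203058, 77617·642203058+4137·12048797377) = (1870383011943601,99691749501435)
n=4: (1870383011943601,99691749501435)∘(77617,4137) = (77617·1870383011943601+352·4137·99691749501435, 77617·99691749501435+4137·1870383011943601) = (290347036464004160257,15475549041463557732)
n=5: (290347036464004160257,15475549041463557732)∘(77617,4137) = (77617·290347036464004160257+352·4137·15475549041463557732, 77617·15475549041463557732+4137·290347036464004160257) = (45071731856582838801391537,2402331379802862171467853)

77617 4137
12048797377 642203058
1870383011943601 99691749501435
290347036464004160257 15475549041463557732
45071731856582838801391537 2402331379802862171467853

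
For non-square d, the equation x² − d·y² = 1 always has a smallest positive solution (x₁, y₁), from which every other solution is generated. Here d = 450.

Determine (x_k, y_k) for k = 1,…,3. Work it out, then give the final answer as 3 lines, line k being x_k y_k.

[21; 4,1,2,4,2,1,4,42] for √450; ℓ=8 ⇒ convergent index 7
a_0=21:  p_0=21·1+0=21,  q_0=21·0+1=1
…
a_4=4:  p_4=4·297+106=1294,  q_4=4·14+5=61
…
a_6=1:  p_6=1·2885+1294=4179,  q_6=1·136+61=197
a_7=4:  p_7=4·4179+2885=19601,  q_7=4·197+136=924
(x₁, y₁) = (19601, 924);  19601² − 450·924² = 1 ✓
(x_2, y_2) = (19601·19601 + 450·924·924, 19601·924 + 924·19601) = (768398401, 36222648)
(x_3, y_3) = (19601·768398401 + 450·924·36222648, 19601·36222648 + 924·768398401) = (30122754096401, 1420000245972)

19601 924
768398401 36222648
30122754096401 1420000245972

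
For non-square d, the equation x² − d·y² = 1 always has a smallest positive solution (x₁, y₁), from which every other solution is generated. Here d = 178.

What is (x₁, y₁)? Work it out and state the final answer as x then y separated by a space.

1601 120

[13; 2,1,12,1,2,26] for √178; ℓ=6 ⇒ convergent index 5
step 0: (13, 1)  from 13·(1,0) + (0,1)
step 1: (27, 2)  from 2·(13,1) + (1,0)
step 2: (40, 3)  from 1·(27,2) + (13,1)
step 3: (507, 38)  from 12·(40,3) + (27,2)
step 4: (547, 41)  from 1·(507,38) + (40,3)
step 5: (1601, 120)  from 2·(547,41) + (507,38)
(x₁, y₁) = (1601, 120);  1601² − 178·120² = 1 ✓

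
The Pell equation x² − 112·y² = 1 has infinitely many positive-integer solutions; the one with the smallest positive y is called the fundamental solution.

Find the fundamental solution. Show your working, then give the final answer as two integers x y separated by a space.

√112 → a₀=10, period (1,1,2,1,1,20); ℓ=6 even so k=5
step 0: (10, 1)  from 10·(1,0) + (0,1)
…
step 3: (53, 5)  from 2·(21,2) + (11,1)
step 4: (74, 7)  from 1·(53,5) + (21,2)
step 5: (127, 12)  from 1·(74,7) + (53,5)
→ (127, 12).  Check: 127²=16129, 112·12²=16128, difference 1.

127 12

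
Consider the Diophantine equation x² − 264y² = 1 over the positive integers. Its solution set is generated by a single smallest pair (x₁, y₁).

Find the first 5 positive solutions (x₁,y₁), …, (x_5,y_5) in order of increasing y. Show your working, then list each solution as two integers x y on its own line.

√264 → a₀=16, period (4,32); ℓ=2 even so k=1
i=0: a=16 ⇒ p=16, q=1
i=1: a=4 ⇒ p=65, q=4
→ (65, 4).  Check: 65²=4225, 264·4²=4224, difference 1.
k=2:  x_2 = 65·65+264·4·4 = 8449,  y_2 = 65·4+4·65 = 520
k=3:  x_3 = 65·8449+264·4·520 = 1098305,  y_3 = 65·520+4·8449 = 67596
k=4:  x_4 = 65·1098305+264·4·67596 = 142771201,  y_4 = 65·67596+4·1098305 = 8786960
k=5:  x_5 = 65·142771201+264·4·8786960 = 18559157825,  y_5 = 65·8786960+4·142771201 = 1142237204

65 4
8449 520
1098305 67596
142771201 8786960
18559157825 1142237204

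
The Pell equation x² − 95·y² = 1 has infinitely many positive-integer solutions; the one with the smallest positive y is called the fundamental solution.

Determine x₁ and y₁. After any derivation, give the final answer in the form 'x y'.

39 4

√95 → a₀=9, period (1,2,1,18); ℓ=4 even so k=3
step 0: (9, 1)  from 9·(1,0) + (0,1)
…
step 2: (29, 3)  from 2·(10,1) + (9,1)
step 3: (39, 4)  from 1·(29,3) + (10,1)
→ (39, 4).  Check: 39²=1521, 95·4²=1520, difference 1.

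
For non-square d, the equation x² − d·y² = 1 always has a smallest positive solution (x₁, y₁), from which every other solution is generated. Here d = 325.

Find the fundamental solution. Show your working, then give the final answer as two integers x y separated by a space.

649 36

√325 → a₀=18, period (36); ℓ=1 odd so k=1
i=0: a=18 ⇒ p=18, q=1
i=1: a=36 ⇒ p=649, q=36
fundamental: x₁=649, y₁=36  (since 421201 − 325·1296 = 1)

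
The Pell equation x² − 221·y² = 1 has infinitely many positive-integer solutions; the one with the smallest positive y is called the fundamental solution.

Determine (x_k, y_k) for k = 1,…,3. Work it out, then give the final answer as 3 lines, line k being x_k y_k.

1665 112
5544449 372960
18463013505 1241956688

√221 → a₀=14, period (1,6,2,6,1,28); ℓ=6 even so k=5
a_0=14:  p_0=14·1+0=14,  q_0=14·0+1=1
a_1=1:  p_1=1·14+1=15,  q_1=1·1+0=1
a_2=6:  p_2=6·15+14=104,  q_2=6·1+1=7
a_3=2:  p_3=2·104+15=223,  q_3=2·7+1=15
a_4=6:  p_4=6·223+104=1442,  q_4=6·15+7=97
a_5=1:  p_5=1·1442+223=1665,  q_5=1·97+15=112
fundamental: x₁=1665, y₁=112  (since 2772225 − 221·12544 = 1)
k=2:  x_2 = 1665·1665+221·112·112 = 5544449,  y_2 = 1665·112+112·1665 = 372960
k=3:  x_3 = 1665·5544449+221·112·372960 = 18463013505,  y_3 = 1665·372960+112·5544449 = 1241956688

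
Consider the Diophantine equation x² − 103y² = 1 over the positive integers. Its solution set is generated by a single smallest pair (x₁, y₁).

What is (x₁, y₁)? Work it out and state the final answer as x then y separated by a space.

227528 22419

√103 → a₀=10, period (6,1,2,1,1,9,1,1,2,1,6,20); ℓ=12 even so k=11
a_0=10:  p_0=10·1+0=10,  q_0=10·0+1=1
…
a_4=1:  p_4=1·203+71=274,  q_4=1·20+7=27
…
a_8=1:  p_8=1·5044+4567=9611,  q_8=1·497+450=947
…
a_10=1:  p_10=1·24266+9611=33877,  q_10=1·2391+947=3338
a_11=6:  p_11=6·33877+24266=227528,  q_11=6·3338+2391=22419
→ (227528, 22419).  Check: 227528²=51768990784, 103·22419²=51768990783, difference 1.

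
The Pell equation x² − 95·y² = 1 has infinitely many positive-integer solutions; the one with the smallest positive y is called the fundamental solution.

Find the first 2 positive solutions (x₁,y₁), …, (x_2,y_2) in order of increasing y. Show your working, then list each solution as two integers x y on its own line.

39 4
3041 312

√95 → a₀=9, period (1,2,1,18); ℓ=4 even so k=3
k=0  a_k=9  p_k/q_k = 9/1
k=1  a_k=1  p_k/q_k = 10/1
k=2  a_k=2  p_k/q_k = 29/3
k=3  a_k=1  p_k/q_k = 39/4
(x₁, y₁) = (39, 4);  39² − 95·4² = 1 ✓
(x_2, y_2) = (39·39 + 95·4·4, 39·4 + 4·39) = (3041, 312)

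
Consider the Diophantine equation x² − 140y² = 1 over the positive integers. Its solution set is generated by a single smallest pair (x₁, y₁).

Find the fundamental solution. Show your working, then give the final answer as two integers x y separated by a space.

[11; 1,4,1,22] for √140; ℓ=4 ⇒ convergent index 3
step 0: (11, 1)  from 11·(1,0) + (0,1)
step 1: (12, 1)  from 1·(11,1) + (1,0)
step 2: (59, 5)  from 4·(12,1) + (11,1)
step 3: (71, 6)  from 1·(59,5) + (12,1)
(x₁, y₁) = (71, 6);  71² − 140·6² = 1 ✓

71 6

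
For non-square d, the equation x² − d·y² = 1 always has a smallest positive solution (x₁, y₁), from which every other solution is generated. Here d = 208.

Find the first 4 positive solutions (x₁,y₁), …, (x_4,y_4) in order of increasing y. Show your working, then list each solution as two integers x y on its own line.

√208 → a₀=14, period (2,2,1,2,2,28); ℓ=6 even so k=5
step 0: (14, 1)  from 14·(1,0) + (0,1)
step 1: (29, 2)  from 2·(14,1) + (1,0)
step 2: (72, 5)  from 2·(29,2) + (14,1)
step 3: (101, 7)  from 1·(72,5) + (29,2)
step 4: (274, 19)  from 2·(101,7) + (72,5)
step 5: (649, 45)  from 2·(274,19) + (101,7)
fundamental: x₁=649, y₁=45  (since 421201 − 208·2025 = 1)
(x_2, y_2) = (649·649 + 208·45·45, 649·45 + 45·649) = (842401, 58410)
(x_3, y_3) = (649·842401 + 208·45·58410, 649·58410 + 45·842401) = (1093435849, 75816135)
(x_4, y_4) = (649·1093435849 + 208·45·75816135, 649·75816135 + 45·1093435849) = (1419278889601, 98409284820)

649 45
842401 58410
1093435849 75816135
1419278889601 98409284820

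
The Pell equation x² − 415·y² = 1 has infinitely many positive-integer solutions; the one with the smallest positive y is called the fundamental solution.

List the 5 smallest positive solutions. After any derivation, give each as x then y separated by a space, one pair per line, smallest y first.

18412804 903849
678062702284831 33284788965192
24970071273761872339444 1225732590794885332887
919538056459614718055705397121 45138347901436822389057205104
33862548008263614468078655355989935124 1662247105585933832332453329850170345

d=415: √d = [20; 2,1,2,4,6,…,1,2,40] (ℓ=16, even), read p_15/q_15
i=0: a=20 ⇒ p=20, q=1
…
i=3: a=2 ⇒ p=163, q=8
i=4: a=4 ⇒ p=713, q=35
…
i=9: a=1 ⇒ p=43534, q=2137
…
i=11: a=6 ⇒ p=508372, q=24955
…
i=14: a=1 ⇒ p=6841255, q=335824
i=15: a=2 ⇒ p=18412804, q=903849
fundamental: x₁=18412804, y₁=903849  (since 339031351142416 − 415·816943014801 = 1)
(x_2, y_2) = (18412804·18412804 + 415·903849·903849, 18412804·903849 + 903849·18412804) = (678062702284831, 33284788965192)
(x_3, y_3) = (18412804·678062702284831 + 415·903849·33284788965192, 18412804·33284788965192 + 903849·678062702284831) = (24970071273761872339444, 1225732590794885332887)
(x_4, y_4) = (18412804·24970071273761872339444 + 415·903849·1225732590794885332887, 18412804·1225732590794885332887 + 903849·24970071273761872339444) = (919538056459614718055705397121, 45138347901436822389057205104)
(x_5, y_5) = (18412804·919538056459614718055705397121 + 415·903849·45138347901436822389057205104, 18412804·45138347901436822389057205104 + 903849·919538056459614718055705397121) = (33862548008263614468078655355989935124, 1662247105585933832332453329850170345)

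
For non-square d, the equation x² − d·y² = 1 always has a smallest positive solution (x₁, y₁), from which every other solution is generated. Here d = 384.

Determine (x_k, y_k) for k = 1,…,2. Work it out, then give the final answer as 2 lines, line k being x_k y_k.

4801 245
46099201 2352490

d=384: √d = [19; 1,1,2,9,2,1,1,38] (ℓ=8, even), read p_7/q_7
a_0=19:  p_0=19·1+0=19,  q_0=19·0+1=1
…
a_5=2:  p_5=2·921+98=1940,  q_5=2·47+5=99
a_6=1:  p_6=1·1940+921=2861,  q_6=1·99+47=146
a_7=1:  p_7=1·2861+1940=4801,  q_7=1·146+99=245
fundamental: x₁=4801, y₁=245  (since 23049601 − 384·60025 = 1)
n=2: (4801,245)∘(4801,245) = (4801·4801+384·245·245, 4801·245+245·4801) = (46099201,2352490)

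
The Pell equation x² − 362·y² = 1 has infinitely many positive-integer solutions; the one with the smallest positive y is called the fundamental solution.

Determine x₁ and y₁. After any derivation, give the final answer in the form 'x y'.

723 38

√362 → a₀=19, period (38); ℓ=1 odd so k=1
a_0=19:  p_0=19·1+0=19,  q_0=19·0+1=1
a_1=38:  p_1=38·19+1=723,  q_1=38·1+0=38
fundamental: x₁=723, y₁=38  (since 522729 − 362·1444 = 1)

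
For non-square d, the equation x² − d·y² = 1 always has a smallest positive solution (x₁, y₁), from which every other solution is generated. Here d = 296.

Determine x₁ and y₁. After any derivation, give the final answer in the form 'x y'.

√296 = [17; 4,1,7,1,4,34, …], period ℓ=6 (even) → k=5
i=0: a=17 ⇒ p=17, q=1
i=1: a=4 ⇒ p=69, q=4
…
i=4: a=1 ⇒ p=757, q=44
i=5: a=4 ⇒ p=3699, q=215
(x₁, y₁) = (3699, 215);  3699² − 296·215² = 1 ✓

3699 215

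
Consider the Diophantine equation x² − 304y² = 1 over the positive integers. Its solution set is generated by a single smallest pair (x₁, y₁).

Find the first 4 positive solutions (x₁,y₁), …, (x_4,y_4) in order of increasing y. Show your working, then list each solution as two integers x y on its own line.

57799 3315
6681448801 383207370
772362118440199 44298005553945
89283516160768675201 5120760845641726740

√304 = [17; 2,3,2,1,1,1,1,1,2,3,2,34, …], period ℓ=12 (even) → k=11
k=0  a_k=17  p_k/q_k = 17/1
…
k=2  a_k=3  p_k/q_k = 122/7
…
k=4  a_k=1  p_k/q_k = 401/23
…
k=6  a_k=1  p_k/q_k = 1081/62
…
k=9  a_k=2  p_k/q_k = 7445/427
k=10  a_k=3  p_k/q_k = 25177/1444
k=11  a_k=2  p_k/q_k = 57799/3315
→ (57799, 3315).  Check: 57799²=3340724401, 304·3315²=3340724400, difference 1.
k=2:  x_2 = 57799·57799+304·3315·3315 = 6681448801,  y_2 = 57799·3315+3315·57799 = 383207370
k=3:  x_3 = 57799·6681448801+304·3315·383207370 = 772362118440199,  y_3 = 57799·383207370+3315·6681448801 = 44298005553945
k=4:  x_4 = 57799·772362118440199+304·3315·44298005553945 = 89283516160768675201,  y_4 = 57799·44298005553945+3315·772362118440199 = 5120760845641726740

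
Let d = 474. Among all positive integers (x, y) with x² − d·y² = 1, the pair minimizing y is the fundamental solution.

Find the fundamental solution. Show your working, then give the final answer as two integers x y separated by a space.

193549 8890

√474 = [21; 1,3,2,1,1,…,3,1,42, …], period ℓ=14 (even) → k=13
k=0  a_k=21  p_k/q_k = 21/1
k=1  a_k=1  p_k/q_k = 22/1
k=2  a_k=3  p_k/q_k = 87/4
…
k=5  a_k=1  p_k/q_k = 479/22
k=6  a_k=1  p_k/q_k = 762/35
…
k=8  a_k=1  p_k/q_k = 5813/267
k=9  a_k=1  p_k/q_k = 10864/499
k=10  a_k=1  p_k/q_k = 16677/766
…
k=12  a_k=3  p_k/q_k = 149331/6859
k=13  a_k=1  p_k/q_k = 193549/8890
fundamental: x₁=193549, y₁=8890  (since 37461215401 − 474·79032100 = 1)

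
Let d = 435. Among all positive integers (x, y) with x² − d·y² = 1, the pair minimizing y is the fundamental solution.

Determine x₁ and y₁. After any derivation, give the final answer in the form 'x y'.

√435 = [20; 1,5,1,40, …], period ℓ=4 (even) → k=3
step 0: (20, 1)  from 20·(1,0) + (0,1)
step 1: (21, 1)  from 1·(20,1) + (1,0)
step 2: (125, 6)  from 5·(21,1) + (20,1)
step 3: (146, 7)  from 1·(125,6) + (21,1)
(x₁, y₁) = (146, 7);  146² − 435·7² = 1 ✓

146 7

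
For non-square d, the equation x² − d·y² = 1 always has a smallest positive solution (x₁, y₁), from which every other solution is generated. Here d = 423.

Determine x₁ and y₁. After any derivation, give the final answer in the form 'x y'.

4607 224

√423 = [20; 1,1,3,4,3,1,1,40, …], period ℓ=8 (even) → k=7
step 0: (20, 1)  from 20·(1,0) + (0,1)
step 1: (21, 1)  from 1·(20,1) + (1,0)
step 2: (41, 2)  from 1·(21,1) + (20,1)
…
step 6: (2612, 127)  from 1·(1995,97) + (617,30)
step 7: (4607, 224)  from 1·(2612,127) + (1995,97)
→ (4607, 224).  Check: 4607²=21224449, 423·224²=21224448, difference 1.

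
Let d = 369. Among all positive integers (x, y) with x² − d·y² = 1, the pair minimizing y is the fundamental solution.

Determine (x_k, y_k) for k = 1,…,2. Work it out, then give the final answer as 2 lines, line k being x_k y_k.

√369 → a₀=19, period (4,1,3,2,7,4,7,2,3,1,4,38); ℓ=12 even so k=11
i=0: a=19 ⇒ p=19, q=1
i=1: a=4 ⇒ p=77, q=4
…
i=3: a=3 ⇒ p=365, q=19
…
i=5: a=7 ⇒ p=6147, q=320
…
i=7: a=7 ⇒ p=184045, q=9581
i=8: a=2 ⇒ p=393504, q=20485
i=9: a=3 ⇒ p=1364557, q=71036
i=10: a=1 ⇒ p=1758061, q=91521
i=11: a=4 ⇒ p=8396801, q=437120
→ (8396801, 437120).  Check: 8396801²=70506267033601, 369·437120²=70506267033600, difference 1.
k=2:  x_2 = 8396801·8396801+369·437120·437120 = 141012534067201,  y_2 = 8396801·437120+437120·8396801 = 7340819306240

8396801 437120
141012534067201 7340819306240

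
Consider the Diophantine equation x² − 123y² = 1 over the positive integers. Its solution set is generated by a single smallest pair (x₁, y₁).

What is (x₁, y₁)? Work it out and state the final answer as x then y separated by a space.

122 11

√123 = [11; 11,22, …], period ℓ=2 (even) → k=1
a_0=11:  p_0=11·1+0=11,  q_0=11·0+1=1
a_1=11:  p_1=11·11+1=122,  q_1=11·1+0=11
fundamental: x₁=122, y₁=11  (since 14884 − 123·121 = 1)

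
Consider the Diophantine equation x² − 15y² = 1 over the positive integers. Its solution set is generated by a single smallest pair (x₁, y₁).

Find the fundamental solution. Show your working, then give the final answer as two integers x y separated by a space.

√15 → a₀=3, period (1,6); ℓ=2 even so k=1
k=0  a_k=3  p_k/q_k = 3/1
k=1  a_k=1  p_k/q_k = 4/1
→ (4, 1).  Check: 4²=16, 15·1²=15, difference 1.

4 1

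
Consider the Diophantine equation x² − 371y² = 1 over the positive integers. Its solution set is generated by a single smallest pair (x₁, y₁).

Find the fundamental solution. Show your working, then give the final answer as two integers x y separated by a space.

1695 88

√371 = [19; 3,1,4,1,3,38, …], period ℓ=6 (even) → k=5
a_0=19:  p_0=19·1+0=19,  q_0=19·0+1=1
…
a_2=1:  p_2=1·58+19=77,  q_2=1·3+1=4
a_3=4:  p_3=4·77+58=366,  q_3=4·4+3=19
a_4=1:  p_4=1·366+77=443,  q_4=1·19+4=23
a_5=3:  p_5=3·443+366=1695,  q_5=3·23+19=88
(x₁, y₁) = (1695, 88);  1695² − 371·88² = 1 ✓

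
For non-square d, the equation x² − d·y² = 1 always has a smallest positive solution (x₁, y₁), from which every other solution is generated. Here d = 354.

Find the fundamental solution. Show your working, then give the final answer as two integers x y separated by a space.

√354 → a₀=18, period (1,4,2,2,18,2,2,4,1,36); ℓ=10 even so k=9
k=0  a_k=18  p_k/q_k = 18/1
k=1  a_k=1  p_k/q_k = 19/1
k=2  a_k=4  p_k/q_k = 94/5
k=3  a_k=2  p_k/q_k = 207/11
k=4  a_k=2  p_k/q_k = 508/27
…
k=8  a_k=4  p_k/q_k = 210294/11177
k=9  a_k=1  p_k/q_k = 258065/13716
fundamental: x₁=258065, y₁=13716  (since 66597544225 − 354·188128656 = 1)

258065 13716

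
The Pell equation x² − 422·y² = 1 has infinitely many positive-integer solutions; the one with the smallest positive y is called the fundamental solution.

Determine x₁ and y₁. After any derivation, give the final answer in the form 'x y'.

7022501 341850

√422 → a₀=20, period (1,1,5,2,1,…,1,1,40); ℓ=14 even so k=13
a_0=20:  p_0=20·1+0=20,  q_0=20·0+1=1
a_1=1:  p_1=1·20+1=21,  q_1=1·1+0=1
a_2=1:  p_2=1·21+20=41,  q_2=1·1+1=2
…
a_5=1:  p_5=1·493+226=719,  q_5=1·24+11=35
…
a_8=3:  p_8=3·53719+2650=163807,  q_8=3·2615+129=7974
…
a_12=1:  p_12=1·3211821+598859=3810680,  q_12=1·156349+29152=185501
a_13=1:  p_13=1·3810680+3211821=7022501,  q_13=1·185501+156349=341850
fundamental: x₁=7022501, y₁=341850  (since 49315520295001 − 422·116861422500 = 1)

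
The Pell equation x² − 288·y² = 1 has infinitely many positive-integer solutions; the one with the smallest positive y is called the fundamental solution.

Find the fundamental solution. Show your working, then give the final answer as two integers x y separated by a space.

17 1

√288 → a₀=16, period (1,32); ℓ=2 even so k=1
a_0=16:  p_0=16·1+0=16,  q_0=16·0+1=1
a_1=1:  p_1=1·16+1=17,  q_1=1·1+0=1
(x₁, y₁) = (17, 1);  17² − 288·1² = 1 ✓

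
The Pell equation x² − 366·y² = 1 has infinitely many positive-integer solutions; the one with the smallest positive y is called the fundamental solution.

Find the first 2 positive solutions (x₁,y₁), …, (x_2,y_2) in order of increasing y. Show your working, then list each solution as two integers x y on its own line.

[19; 7,1,1,1,2,12,2,1,1,1,7,38] for √366; ℓ=12 ⇒ convergent index 11
a_0=19:  p_0=19·1+0=19,  q_0=19·0+1=1
a_1=7:  p_1=7·19+1=134,  q_1=7·1+0=7
…
a_4=1:  p_4=1·287+153=440,  q_4=1·15+8=23
a_5=2:  p_5=2·440+287=1167,  q_5=2·23+15=61
…
a_7=2:  p_7=2·14444+1167=30055,  q_7=2·755+61=1571
…
a_10=1:  p_10=1·74554+44499=119053,  q_10=1·3897+2326=6223
a_11=7:  p_11=7·119053+74554=907925,  q_11=7·6223+3897=47458
fundamental: x₁=907925, y₁=47458  (since 824327805625 − 366·2252261764 = 1)
k=2:  x_2 = 907925·907925+366·47458·47458 = 1648655611249,  y_2 = 907925·47458+47458·907925 = 86176609300

907925 47458
1648655611249 86176609300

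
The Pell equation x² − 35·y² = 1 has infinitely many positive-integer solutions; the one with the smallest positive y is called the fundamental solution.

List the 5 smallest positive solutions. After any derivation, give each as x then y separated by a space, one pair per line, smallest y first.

6 1
71 12
846 143
10081 1704
120126 20305

[5; 1,10] for √35; ℓ=2 ⇒ convergent index 1
step 0: (5, 1)  from 5·(1,0) + (0,1)
step 1: (6, 1)  from 1·(5,1) + (1,0)
fundamental: x₁=6, y₁=1  (since 36 − 35·1 = 1)
n=2: (6,1)∘(6,1) = (6·6+35·1·1, 6·1+1·6) = (71,12)
n=3: (71,12)∘(6,1) = (6·71+35·1·12, 6·12+1·71) = (846,143)
n=4: (846,143)∘(6,1) = (6·846+35·1·143, 6·143+1·846) = (10081,1704)
n=5: (10081,1704)∘(6,1) = (6·10081+35·1·1704, 6·1704+1·10081) = (120126,20305)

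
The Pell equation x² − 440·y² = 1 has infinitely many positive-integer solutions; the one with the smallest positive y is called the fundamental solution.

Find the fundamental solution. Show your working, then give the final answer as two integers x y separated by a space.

d=440: √d = [20; 1,40] (ℓ=2, even), read p_1/q_1
k=0  a_k=20  p_k/q_k = 20/1
k=1  a_k=1  p_k/q_k = 21/1
→ (21, 1).  Check: 21²=441, 440·1²=440, difference 1.

21 1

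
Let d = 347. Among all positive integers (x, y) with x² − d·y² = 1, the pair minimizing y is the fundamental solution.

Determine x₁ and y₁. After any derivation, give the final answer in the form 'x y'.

√347 → a₀=18, period (1,1,1,2,4,…,1,1,36); ℓ=14 even so k=13
step 0: (18, 1)  from 18·(1,0) + (0,1)
…
step 4: (149, 8)  from 2·(56,3) + (37,2)
step 5: (652, 35)  from 4·(149,8) + (56,3)
…
step 7: (14269, 766)  from 17·(801,43) + (652,35)
…
step 10: (164168, 8813)  from 2·(74549,4002) + (15070,809)
…
step 12: (402885, 21628)  from 1·(238717,12815) + (164168,8813)
step 13: (641602, 34443)  from 1·(402885,21628) + (238717,12815)
fundamental: x₁=641602, y₁=34443  (since 411653126404 − 347·1186320249 = 1)

641602 34443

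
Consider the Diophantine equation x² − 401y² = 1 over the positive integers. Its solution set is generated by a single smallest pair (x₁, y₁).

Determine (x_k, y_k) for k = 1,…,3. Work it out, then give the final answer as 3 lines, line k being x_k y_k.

√401 → a₀=20, period (40); ℓ=1 odd so k=1
a_0=20:  p_0=20·1+0=20,  q_0=20·0+1=1
a_1=40:  p_1=40·20+1=801,  q_1=40·1+0=40
(x₁, y₁) = (801, 40);  801² − 401·40² = 1 ✓
(x_2, y_2) = (801·801 + 401·40·40, 801·40 + 40·801) = (1283201, 64080)
(x_3, y_3) = (801·1283201 + 401·40·64080, 801·64080 + 40·1283201) = (2055687201, 102656120)

801 40
1283201 64080
2055687201 102656120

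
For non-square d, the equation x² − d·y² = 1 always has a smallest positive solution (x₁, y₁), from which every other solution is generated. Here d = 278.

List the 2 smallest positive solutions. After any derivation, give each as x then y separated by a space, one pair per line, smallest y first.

√278 → a₀=16, period (1,2,16,2,1,32); ℓ=6 even so k=5
i=0: a=16 ⇒ p=16, q=1
i=1: a=1 ⇒ p=17, q=1
i=2: a=2 ⇒ p=50, q=3
…
i=4: a=2 ⇒ p=1684, q=101
i=5: a=1 ⇒ p=2501, q=150
(x₁, y₁) = (2501, 150);  2501² − 278·150² = 1 ✓
(x_2, y_2) = (2501·2501 + 278·150·150, 2501·150 + 150·2501) = (12510001, 750300)

2501 150
12510001 750300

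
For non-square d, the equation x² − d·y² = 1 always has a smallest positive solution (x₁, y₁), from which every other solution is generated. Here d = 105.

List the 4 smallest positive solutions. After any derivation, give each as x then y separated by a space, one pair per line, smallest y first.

41 4
3361 328
275561 26892
22592641 2204816

√105 = [10; 4,20, …], period ℓ=2 (even) → k=1
i=0: a=10 ⇒ p=10, q=1
i=1: a=4 ⇒ p=41, q=4
fundamental: x₁=41, y₁=4  (since 1681 − 105·16 = 1)
n=2: (41,4)∘(41,4) = (41·41+105·4·4, 41·4+4·41) = (3361,328)
n=3: (3361,328)∘(41,4) = (41·3361+105·4·328, 41·328+4·3361) = (275561,26892)
n=4: (275561,26892)∘(41,4) = (41·275561+105·4·26892, 41·26892+4·275561) = (22592641,2204816)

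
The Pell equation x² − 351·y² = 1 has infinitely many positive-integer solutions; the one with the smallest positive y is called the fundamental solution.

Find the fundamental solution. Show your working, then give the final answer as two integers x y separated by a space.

[18; 1,2,1,3,2,2,2,3,1,2,1,36] for √351; ℓ=12 ⇒ convergent index 11
step 0: (18, 1)  from 18·(1,0) + (0,1)
step 1: (19, 1)  from 1·(18,1) + (1,0)
step 2: (56, 3)  from 2·(19,1) + (18,1)
…
step 10: (45882, 2449)  from 2·(16543,883) + (12796,683)
step 11: (62425, 3332)  from 1·(45882,2449) + (16543,883)
(x₁, y₁) = (62425, 3332);  62425² − 351·3332² = 1 ✓

62425 3332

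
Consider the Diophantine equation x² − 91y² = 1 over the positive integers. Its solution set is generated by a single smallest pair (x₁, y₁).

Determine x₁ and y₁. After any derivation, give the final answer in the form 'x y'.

1574 165

[9; 1,1,5,1,5,1,1,18] for √91; ℓ=8 ⇒ convergent index 7
a_0=9:  p_0=9·1+0=9,  q_0=9·0+1=1
a_1=1:  p_1=1·9+1=10,  q_1=1·1+0=1
a_2=1:  p_2=1·10+9=19,  q_2=1·1+1=2
a_3=5:  p_3=5·19+10=105,  q_3=5·2+1=11
…
a_6=1:  p_6=1·725+124=849,  q_6=1·76+13=89
a_7=1:  p_7=1·849+725=1574,  q_7=1·89+76=165
→ (1574, 165).  Check: 1574²=2477476, 91·165²=2477475, difference 1.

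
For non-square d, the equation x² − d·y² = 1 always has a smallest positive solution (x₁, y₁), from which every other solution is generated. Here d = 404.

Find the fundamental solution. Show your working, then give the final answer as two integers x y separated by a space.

201 10

√404 = [20; 10,40, …], period ℓ=2 (even) → k=1
a_0=20:  p_0=20·1+0=20,  q_0=20·0+1=1
a_1=10:  p_1=10·20+1=201,  q_1=10·1+0=10
fundamental: x₁=201, y₁=10  (since 40401 − 404·100 = 1)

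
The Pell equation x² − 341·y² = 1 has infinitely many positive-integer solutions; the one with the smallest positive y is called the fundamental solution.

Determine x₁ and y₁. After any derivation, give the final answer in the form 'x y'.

10626551 575460

√341 → a₀=18, period (2,6,1,8,2,…,6,2,36); ℓ=14 even so k=13
k=0  a_k=18  p_k/q_k = 18/1
k=1  a_k=2  p_k/q_k = 37/2
k=2  a_k=6  p_k/q_k = 240/13
…
k=5  a_k=2  p_k/q_k = 5189/281
…
k=9  a_k=2  p_k/q_k = 76727/4155
…
k=11  a_k=1  p_k/q_k = 718667/38918
k=12  a_k=6  p_k/q_k = 4953942/268271
k=13  a_k=2  p_k/q_k = 10626551/575460
(x₁, y₁) = (10626551, 575460);  10626551² − 341·575460² = 1 ✓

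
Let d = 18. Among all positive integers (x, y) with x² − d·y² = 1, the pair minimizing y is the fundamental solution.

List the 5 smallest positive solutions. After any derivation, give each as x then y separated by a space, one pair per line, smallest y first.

17 4
577 136
19601 4620
665857 156944
22619537 5331476

√18 → a₀=4, period (4,8); ℓ=2 even so k=1
k=0  a_k=4  p_k/q_k = 4/1
k=1  a_k=4  p_k/q_k = 17/4
fundamental: x₁=17, y₁=4  (since 289 − 18·16 = 1)
n=2: (17,4)∘(17,4) = (17·17+18·4·4, 17·4+4·17) = (577,136)
n=3: (577,136)∘(17,4) = (17·577+18·4·136, 17·136+4·577) = (19601,4620)
n=4: (19601,4620)∘(17,4) = (17·19601+18·4·4620, 17·4620+4·19601) = (665857,156944)
n=5: (665857,156944)∘(17,4) = (17·665857+18·4·156944, 17·156944+4·665857) = (22619537,5331476)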